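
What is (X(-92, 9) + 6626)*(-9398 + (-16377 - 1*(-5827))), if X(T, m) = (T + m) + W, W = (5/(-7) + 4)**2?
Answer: -6406020928/49 ≈ -1.3074e+8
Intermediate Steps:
W = 529/49 (W = (5*(-1/7) + 4)**2 = (-5/7 + 4)**2 = (23/7)**2 = 529/49 ≈ 10.796)
X(T, m) = 529/49 + T + m (X(T, m) = (T + m) + 529/49 = 529/49 + T + m)
(X(-92, 9) + 6626)*(-9398 + (-16377 - 1*(-5827))) = ((529/49 - 92 + 9) + 6626)*(-9398 + (-16377 - 1*(-5827))) = (-3538/49 + 6626)*(-9398 + (-16377 + 5827)) = 321136*(-9398 - 10550)/49 = (321136/49)*(-19948) = -6406020928/49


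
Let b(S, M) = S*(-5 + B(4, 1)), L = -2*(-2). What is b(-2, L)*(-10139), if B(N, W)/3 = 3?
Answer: 81112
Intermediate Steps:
L = 4
B(N, W) = 9 (B(N, W) = 3*3 = 9)
b(S, M) = 4*S (b(S, M) = S*(-5 + 9) = S*4 = 4*S)
b(-2, L)*(-10139) = (4*(-2))*(-10139) = -8*(-10139) = 81112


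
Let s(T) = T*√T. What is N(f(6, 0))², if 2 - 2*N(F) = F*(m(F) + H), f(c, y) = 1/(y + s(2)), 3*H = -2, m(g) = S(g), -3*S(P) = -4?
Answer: (-12 + √2)²/144 ≈ 0.77819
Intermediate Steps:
s(T) = T^(3/2)
S(P) = 4/3 (S(P) = -⅓*(-4) = 4/3)
m(g) = 4/3
H = -⅔ (H = (⅓)*(-2) = -⅔ ≈ -0.66667)
f(c, y) = 1/(y + 2*√2) (f(c, y) = 1/(y + 2^(3/2)) = 1/(y + 2*√2))
N(F) = 1 - F/3 (N(F) = 1 - F*(4/3 - ⅔)/2 = 1 - F*2/(2*3) = 1 - F/3)
N(f(6, 0))² = (1 - 1/(3*(0 + 2*√2)))² = (1 - √2/4/3)² = (1 - √2/12)²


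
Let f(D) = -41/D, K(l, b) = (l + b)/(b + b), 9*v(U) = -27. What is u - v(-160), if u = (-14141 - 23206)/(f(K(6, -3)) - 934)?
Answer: 13301/284 ≈ 46.835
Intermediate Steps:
v(U) = -3 (v(U) = (⅑)*(-27) = -3)
K(l, b) = (b + l)/(2*b) (K(l, b) = (b + l)/((2*b)) = (b + l)*(1/(2*b)) = (b + l)/(2*b))
u = 12449/284 (u = (-14141 - 23206)/(-41*(-6/(-3 + 6)) - 934) = -37347/(-41/((½)*(-⅓)*3) - 934) = -37347/(-41/(-½) - 934) = -37347/(-41*(-2) - 934) = -37347/(82 - 934) = -37347/(-852) = -37347*(-1/852) = 12449/284 ≈ 43.835)
u - v(-160) = 12449/284 - 1*(-3) = 12449/284 + 3 = 13301/284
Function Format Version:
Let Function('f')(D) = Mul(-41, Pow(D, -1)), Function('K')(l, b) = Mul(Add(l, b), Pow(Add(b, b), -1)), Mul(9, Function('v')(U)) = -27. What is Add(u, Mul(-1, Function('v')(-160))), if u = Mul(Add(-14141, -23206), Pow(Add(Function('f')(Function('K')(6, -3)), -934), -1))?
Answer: Rational(13301, 284) ≈ 46.835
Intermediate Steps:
Function('v')(U) = -3 (Function('v')(U) = Mul(Rational(1, 9), -27) = -3)
Function('K')(l, b) = Mul(Rational(1, 2), Pow(b, -1), Add(b, l)) (Function('K')(l, b) = Mul(Add(b, l), Pow(Mul(2, b), -1)) = Mul(Add(b, l), Mul(Rational(1, 2), Pow(b, -1))) = Mul(Rational(1, 2), Pow(b, -1), Add(b, l)))
u = Rational(12449, 284) (u = Mul(Add(-14141, -23206), Pow(Add(Mul(-41, Pow(Mul(Rational(1, 2), Pow(-3, -1), Add(-3, 6)), -1)), -934), -1)) = Mul(-37347, Pow(Add(Mul(-41, Pow(Mul(Rational(1, 2), Rational(-1, 3), 3), -1)), -934), -1)) = Mul(-37347, Pow(Add(Mul(-41, Pow(Rational(-1, 2), -1)), -934), -1)) = Mul(-37347, Pow(Add(Mul(-41, -2), -934), -1)) = Mul(-37347, Pow(Add(82, -934), -1)) = Mul(-37347, Pow(-852, -1)) = Mul(-37347, Rational(-1, 852)) = Rational(12449, 284) ≈ 43.835)
Add(u, Mul(-1, Function('v')(-160))) = Add(Rational(12449, 284), Mul(-1, -3)) = Add(Rational(12449, 284), 3) = Rational(13301, 284)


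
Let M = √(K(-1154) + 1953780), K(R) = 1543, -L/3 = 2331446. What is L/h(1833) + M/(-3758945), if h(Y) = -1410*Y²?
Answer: 89671/60736455 - √1955323/3758945 ≈ 0.0011044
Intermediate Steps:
L = -6994338 (L = -3*2331446 = -6994338)
M = √1955323 (M = √(1543 + 1953780) = √1955323 ≈ 1398.3)
L/h(1833) + M/(-3758945) = -6994338/((-1410*1833²)) + √1955323/(-3758945) = -6994338/((-1410*3359889)) + √1955323*(-1/3758945) = -6994338/(-4737443490) - √1955323/3758945 = -6994338*(-1/4737443490) - √1955323/3758945 = 89671/60736455 - √1955323/3758945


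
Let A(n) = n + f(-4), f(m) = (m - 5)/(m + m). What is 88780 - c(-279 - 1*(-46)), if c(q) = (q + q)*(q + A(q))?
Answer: -511407/4 ≈ -1.2785e+5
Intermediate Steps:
f(m) = (-5 + m)/(2*m) (f(m) = (-5 + m)/((2*m)) = (-5 + m)*(1/(2*m)) = (-5 + m)/(2*m))
A(n) = 9/8 + n (A(n) = n + (½)*(-5 - 4)/(-4) = n + (½)*(-¼)*(-9) = n + 9/8 = 9/8 + n)
c(q) = 2*q*(9/8 + 2*q) (c(q) = (q + q)*(q + (9/8 + q)) = (2*q)*(9/8 + 2*q) = 2*q*(9/8 + 2*q))
88780 - c(-279 - 1*(-46)) = 88780 - (-279 - 1*(-46))*(9 + 16*(-279 - 1*(-46)))/4 = 88780 - (-279 + 46)*(9 + 16*(-279 + 46))/4 = 88780 - (-233)*(9 + 16*(-233))/4 = 88780 - (-233)*(9 - 3728)/4 = 88780 - (-233)*(-3719)/4 = 88780 - 1*866527/4 = 88780 - 866527/4 = -511407/4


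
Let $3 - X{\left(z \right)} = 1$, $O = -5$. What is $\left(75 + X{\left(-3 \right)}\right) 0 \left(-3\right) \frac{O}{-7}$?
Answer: $0$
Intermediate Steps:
$X{\left(z \right)} = 2$ ($X{\left(z \right)} = 3 - 1 = 2$)
$\left(75 + X{\left(-3 \right)}\right) 0 \left(-3\right) \frac{O}{-7} = \left(75 + 2\right) 0 \left(-3\right) \left(- \frac{5}{-7}\right) = 77 \cdot 0 \left(\left(-5\right) \left(- \frac{1}{7}\right)\right) = 77 \cdot 0 \cdot \frac{5}{7} = 77 \cdot 0 = 0$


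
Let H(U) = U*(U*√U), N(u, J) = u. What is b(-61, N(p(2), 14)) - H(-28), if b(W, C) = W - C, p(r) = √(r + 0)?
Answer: -61 - √2 - 1568*I*√7 ≈ -62.414 - 4148.5*I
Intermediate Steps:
p(r) = √r
H(U) = U^(5/2) (H(U) = U*U^(3/2) = U^(5/2))
b(-61, N(p(2), 14)) - H(-28) = (-61 - √2) - (-28)^(5/2) = (-61 - √2) - 1568*I*√7 = -61 - √2 - 1568*I*√7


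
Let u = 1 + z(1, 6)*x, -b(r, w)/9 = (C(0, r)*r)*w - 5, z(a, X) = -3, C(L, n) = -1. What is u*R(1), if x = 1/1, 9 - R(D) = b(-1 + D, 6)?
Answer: 72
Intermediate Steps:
b(r, w) = 45 + 9*r*w (b(r, w) = -9*((-r)*w - 5) = -9*(-r*w - 5) = -9*(-5 - r*w) = 45 + 9*r*w)
R(D) = 18 - 54*D (R(D) = 9 - (45 + 9*(-1 + D)*6) = 9 - (45 + (-54 + 54*D)) = 9 - (-9 + 54*D) = 9 + (9 - 54*D) = 18 - 54*D)
x = 1
u = -2 (u = 1 - 3*1 = 1 - 3 = -2)
u*R(1) = -2*(18 - 54*1) = -2*(18 - 54) = -2*(-36) = 72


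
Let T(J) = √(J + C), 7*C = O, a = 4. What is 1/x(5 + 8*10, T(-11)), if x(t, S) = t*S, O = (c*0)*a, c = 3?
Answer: -I*√11/935 ≈ -0.0035472*I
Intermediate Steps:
O = 0 (O = (3*0)*4 = 0*4 = 0)
C = 0 (C = (⅐)*0 = 0)
T(J) = √J (T(J) = √(J + 0) = √J)
x(t, S) = S*t
1/x(5 + 8*10, T(-11)) = 1/(√(-11)*(5 + 8*10)) = 1/((I*√11)*(5 + 80)) = 1/((I*√11)*85) = 1/(85*I*√11) = -I*√11/935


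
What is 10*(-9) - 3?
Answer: -93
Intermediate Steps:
10*(-9) - 3 = -90 - 3 = -93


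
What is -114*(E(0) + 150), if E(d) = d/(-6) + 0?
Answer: -17100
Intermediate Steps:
E(d) = -d/6 (E(d) = d*(-⅙) + 0 = -d/6 + 0 = -d/6)
-114*(E(0) + 150) = -114*(-⅙*0 + 150) = -114*(0 + 150) = -114*150 = -17100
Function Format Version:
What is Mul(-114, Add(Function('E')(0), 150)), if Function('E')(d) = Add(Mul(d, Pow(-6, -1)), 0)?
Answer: -17100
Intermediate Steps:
Function('E')(d) = Mul(Rational(-1, 6), d) (Function('E')(d) = Add(Mul(d, Rational(-1, 6)), 0) = Add(Mul(Rational(-1, 6), d), 0) = Mul(Rational(-1, 6), d))
Mul(-114, Add(Function('E')(0), 150)) = Mul(-114, Add(Mul(Rational(-1, 6), 0), 150)) = Mul(-114, Add(0, 150)) = Mul(-114, 150) = -17100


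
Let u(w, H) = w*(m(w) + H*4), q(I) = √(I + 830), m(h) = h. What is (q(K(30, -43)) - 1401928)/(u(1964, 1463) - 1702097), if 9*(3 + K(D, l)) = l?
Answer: -1401928/13648527 + 10*√74/40945581 ≈ -0.10271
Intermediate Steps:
K(D, l) = -3 + l/9
q(I) = √(830 + I)
u(w, H) = w*(w + 4*H) (u(w, H) = w*(w + H*4) = w*(w + 4*H))
(q(K(30, -43)) - 1401928)/(u(1964, 1463) - 1702097) = (√(830 + (-3 + (⅑)*(-43))) - 1401928)/(1964*(1964 + 4*1463) - 1702097) = (√(830 + (-3 - 43/9)) - 1401928)/(1964*(1964 + 5852) - 1702097) = (√(830 - 70/9) - 1401928)/(1964*7816 - 1702097) = (√(7400/9) - 1401928)/(15350624 - 1702097) = (10*√74/3 - 1401928)/13648527 = (-1401928 + 10*√74/3)*(1/13648527) = -1401928/13648527 + 10*√74/40945581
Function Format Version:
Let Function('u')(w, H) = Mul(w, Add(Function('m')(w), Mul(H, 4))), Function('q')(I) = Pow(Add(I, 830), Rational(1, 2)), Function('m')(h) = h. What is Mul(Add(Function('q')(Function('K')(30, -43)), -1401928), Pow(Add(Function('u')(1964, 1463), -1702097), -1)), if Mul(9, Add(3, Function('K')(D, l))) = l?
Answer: Add(Rational(-1401928, 13648527), Mul(Rational(10, 40945581), Pow(74, Rational(1, 2)))) ≈ -0.10271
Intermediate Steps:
Function('K')(D, l) = Add(-3, Mul(Rational(1, 9), l))
Function('q')(I) = Pow(Add(830, I), Rational(1, 2))
Function('u')(w, H) = Mul(w, Add(w, Mul(4, H))) (Function('u')(w, H) = Mul(w, Add(w, Mul(H, 4))) = Mul(w, Add(w, Mul(4, H))))
Mul(Add(Function('q')(Function('K')(30, -43)), -1401928), Pow(Add(Function('u')(1964, 1463), -1702097), -1)) = Mul(Add(Pow(Add(830, Add(-3, Mul(Rational(1, 9), -43))), Rational(1, 2)), -1401928), Pow(Add(Mul(1964, Add(1964, Mul(4, 1463))), -1702097), -1)) = Mul(Add(Pow(Add(830, Add(-3, Rational(-43, 9))), Rational(1, 2)), -1401928), Pow(Add(Mul(1964, Add(1964, 5852)), -1702097), -1)) = Mul(Add(Pow(Add(830, Rational(-70, 9)), Rational(1, 2)), -1401928), Pow(Add(Mul(1964, 7816), -1702097), -1)) = Mul(Add(Pow(Rational(7400, 9), Rational(1, 2)), -1401928), Pow(Add(15350624, -1702097), -1)) = Mul(Add(Mul(Rational(10, 3), Pow(74, Rational(1, 2))), -1401928), Pow(13648527, -1)) = Mul(Add(-1401928, Mul(Rational(10, 3), Pow(74, Rational(1, 2)))), Rational(1, 13648527)) = Add(Rational(-1401928, 13648527), Mul(Rational(10, 40945581), Pow(74, Rational(1, 2))))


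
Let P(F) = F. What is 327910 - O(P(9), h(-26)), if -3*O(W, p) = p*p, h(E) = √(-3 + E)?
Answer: 983701/3 ≈ 3.2790e+5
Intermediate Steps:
O(W, p) = -p²/3 (O(W, p) = -p*p/3 = -p²/3)
327910 - O(P(9), h(-26)) = 327910 - (-1)*(√(-3 - 26))²/3 = 327910 - (-1)*(√(-29))²/3 = 327910 - (-1)*(I*√29)²/3 = 327910 - (-1)*(-29)/3 = 327910 - 1*29/3 = 327910 - 29/3 = 983701/3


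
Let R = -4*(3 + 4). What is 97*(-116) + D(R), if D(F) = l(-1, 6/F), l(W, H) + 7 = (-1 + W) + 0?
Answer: -11261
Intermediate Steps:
R = -28 (R = -4*7 = -28)
l(W, H) = -8 + W (l(W, H) = -7 + ((-1 + W) + 0) = -7 + (-1 + W) = -8 + W)
D(F) = -9 (D(F) = -8 - 1 = -9)
97*(-116) + D(R) = 97*(-116) - 9 = -11252 - 9 = -11261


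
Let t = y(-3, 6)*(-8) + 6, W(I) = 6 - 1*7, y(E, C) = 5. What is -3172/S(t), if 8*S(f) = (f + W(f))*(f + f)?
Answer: -6344/595 ≈ -10.662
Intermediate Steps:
W(I) = -1 (W(I) = 6 - 7 = -1)
t = -34 (t = 5*(-8) + 6 = -40 + 6 = -34)
S(f) = f*(-1 + f)/4 (S(f) = ((f - 1)*(f + f))/8 = ((-1 + f)*(2*f))/8 = (2*f*(-1 + f))/8 = f*(-1 + f)/4)
-3172/S(t) = -3172*(-2/(17*(-1 - 34))) = -3172/((¼)*(-34)*(-35)) = -3172/595/2 = -3172*2/595 = -6344/595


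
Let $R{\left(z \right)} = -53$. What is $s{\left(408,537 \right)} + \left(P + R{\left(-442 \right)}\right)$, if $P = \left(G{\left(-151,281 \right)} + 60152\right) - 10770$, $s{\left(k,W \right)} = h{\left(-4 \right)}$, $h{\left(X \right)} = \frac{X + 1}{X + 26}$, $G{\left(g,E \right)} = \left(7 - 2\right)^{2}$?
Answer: $\frac{1085785}{22} \approx 49354.0$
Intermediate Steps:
$G{\left(g,E \right)} = 25$ ($G{\left(g,E \right)} = 5^{2} = 25$)
$h{\left(X \right)} = \frac{1 + X}{26 + X}$
$s{\left(k,W \right)} = - \frac{3}{22}$ ($s{\left(k,W \right)} = \frac{1 - 4}{26 - 4} = \frac{1}{22} \left(-3\right) = - \frac{3}{22}$)
$P = 49407$ ($P = \left(25 + 60152\right) - 10770 = 60177 - 10770 = 49407$)
$s{\left(408,537 \right)} + \left(P + R{\left(-442 \right)}\right) = - \frac{3}{22} + \left(49407 - 53\right) = - \frac{3}{22} + 49354 = \frac{1085785}{22}$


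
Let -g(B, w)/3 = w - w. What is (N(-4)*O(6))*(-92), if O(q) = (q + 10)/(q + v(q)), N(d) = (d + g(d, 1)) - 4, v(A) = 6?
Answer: 2944/3 ≈ 981.33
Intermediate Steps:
g(B, w) = 0 (g(B, w) = -3*(w - w) = -3*0 = 0)
N(d) = -4 + d (N(d) = (d + 0) - 4 = d - 4 = -4 + d)
O(q) = (10 + q)/(6 + q) (O(q) = (q + 10)/(q + 6) = (10 + q)/(6 + q))
(N(-4)*O(6))*(-92) = ((-4 - 4)*((10 + 6)/(6 + 6)))*(-92) = -8*16/12*(-92) = -2*16/3*(-92) = -8*4/3*(-92) = -32/3*(-92) = 2944/3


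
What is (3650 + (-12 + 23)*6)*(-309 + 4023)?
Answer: 13801224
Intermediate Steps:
(3650 + (-12 + 23)*6)*(-309 + 4023) = (3650 + 11*6)*3714 = (3650 + 66)*3714 = 3716*3714 = 13801224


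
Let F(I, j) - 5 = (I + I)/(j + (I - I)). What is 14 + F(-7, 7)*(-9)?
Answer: -13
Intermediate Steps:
F(I, j) = 5 + 2*I/j (F(I, j) = 5 + (I + I)/(j + (I - I)) = 5 + (2*I)/(j + 0) = 5 + (2*I)/j = 5 + 2*I/j)
14 + F(-7, 7)*(-9) = 14 + (5 + 2*(-7)/7)*(-9) = 14 + (5 + 2*(-7)*(1/7))*(-9) = 14 + (5 - 2)*(-9) = 14 + 3*(-9) = 14 - 27 = -13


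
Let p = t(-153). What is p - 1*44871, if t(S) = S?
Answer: -45024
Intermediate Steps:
p = -153
p - 1*44871 = -153 - 1*44871 = -153 - 44871 = -45024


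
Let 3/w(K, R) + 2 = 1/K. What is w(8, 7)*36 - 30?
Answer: -438/5 ≈ -87.600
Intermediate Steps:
w(K, R) = 3/(-2 + 1/K)
w(8, 7)*36 - 30 = -3*8/(-1 + 2*8)*36 - 30 = -3*8/(-1 + 16)*36 - 30 = -3*8/15*36 - 30 = -3*8*1/15*36 - 30 = -8/5*36 - 30 = -288/5 - 30 = -438/5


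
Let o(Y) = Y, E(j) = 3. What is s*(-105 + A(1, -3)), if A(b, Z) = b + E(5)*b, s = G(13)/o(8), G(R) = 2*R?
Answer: -1313/4 ≈ -328.25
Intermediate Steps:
s = 13/4 (s = (2*13)/8 = 26*(⅛) = 13/4 ≈ 3.2500)
A(b, Z) = 4*b (A(b, Z) = b + 3*b = 4*b)
s*(-105 + A(1, -3)) = 13*(-105 + 4*1)/4 = 13*(-105 + 4)/4 = (13/4)*(-101) = -1313/4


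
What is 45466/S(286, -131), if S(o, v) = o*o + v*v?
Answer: 45466/98957 ≈ 0.45945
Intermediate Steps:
S(o, v) = o² + v²
45466/S(286, -131) = 45466/(286² + (-131)²) = 45466/(81796 + 17161) = 45466/98957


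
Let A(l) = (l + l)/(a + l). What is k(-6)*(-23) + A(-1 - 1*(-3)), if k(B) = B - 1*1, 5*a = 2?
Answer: 488/3 ≈ 162.67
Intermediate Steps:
a = ⅖ (a = (⅕)*2 = ⅖ ≈ 0.40000)
A(l) = 2*l/(⅖ + l) (A(l) = (l + l)/(⅖ + l) = (2*l)/(⅖ + l) = 2*l/(⅖ + l))
k(B) = -1 + B (k(B) = B - 1 = -1 + B)
k(-6)*(-23) + A(-1 - 1*(-3)) = (-1 - 6)*(-23) + 10*(-1 - 1*(-3))/(2 + 5*(-1 - 1*(-3))) = -7*(-23) + 10*(-1 + 3)/(2 + 5*(-1 + 3)) = 161 + 10*2/(2 + 5*2) = 161 + 10*2/(2 + 10) = 161 + 10*2/12 = 161 + 10*2*(1/12) = 161 + 5/3 = 488/3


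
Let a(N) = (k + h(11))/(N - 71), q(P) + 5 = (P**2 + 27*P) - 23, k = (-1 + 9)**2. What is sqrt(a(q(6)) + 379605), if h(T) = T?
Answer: sqrt(413390670)/33 ≈ 616.12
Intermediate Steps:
k = 64 (k = 8**2 = 64)
q(P) = -28 + P**2 + 27*P (q(P) = -5 + ((P**2 + 27*P) - 23) = -5 + (-23 + P**2 + 27*P) = -28 + P**2 + 27*P)
a(N) = 75/(-71 + N) (a(N) = (64 + 11)/(N - 71) = 75/(-71 + N))
sqrt(a(q(6)) + 379605) = sqrt(75/(-71 + (-28 + 6**2 + 27*6)) + 379605) = sqrt(75/(-71 + (-28 + 36 + 162)) + 379605) = sqrt(75/(-71 + 170) + 379605) = sqrt(75/99 + 379605) = sqrt(75*(1/99) + 379605) = sqrt(25/33 + 379605) = sqrt(12526990/33) = sqrt(413390670)/33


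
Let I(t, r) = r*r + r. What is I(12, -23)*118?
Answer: 59708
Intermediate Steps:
I(t, r) = r + r² (I(t, r) = r² + r = r + r²)
I(12, -23)*118 = -23*(1 - 23)*118 = -23*(-22)*118 = 506*118 = 59708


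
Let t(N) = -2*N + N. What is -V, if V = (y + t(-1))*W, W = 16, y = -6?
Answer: 80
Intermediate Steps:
t(N) = -N
V = -80 (V = (-6 - 1*(-1))*16 = (-6 + 1)*16 = -5*16 = -80)
-V = -1*(-80) = 80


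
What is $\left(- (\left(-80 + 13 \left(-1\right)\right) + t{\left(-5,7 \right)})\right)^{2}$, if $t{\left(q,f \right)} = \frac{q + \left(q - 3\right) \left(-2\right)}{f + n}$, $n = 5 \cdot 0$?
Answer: $\frac{409600}{49} \approx 8359.2$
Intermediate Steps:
$n = 0$
$t{\left(q,f \right)} = \frac{6 - q}{f}$ ($t{\left(q,f \right)} = \frac{q + \left(q - 3\right) \left(-2\right)}{f + 0} = \frac{q + \left(-3 + q\right) \left(-2\right)}{f} = \frac{q - \left(-6 + 2 q\right)}{f} = \frac{6 - q}{f}$)
$\left(- (\left(-80 + 13 \left(-1\right)\right) + t{\left(-5,7 \right)})\right)^{2} = \left(- (\left(-80 + 13 \left(-1\right)\right) + \frac{6 - -5}{7})\right)^{2} = \left(- (\left(-80 - 13\right) + \frac{6 + 5}{7})\right)^{2} = \left(- (-93 + \frac{1}{7} \cdot 11)\right)^{2} = \left(- (-93 + \frac{11}{7})\right)^{2} = \left(\left(-1\right) \left(- \frac{640}{7}\right)\right)^{2} = \left(\frac{640}{7}\right)^{2} = \frac{409600}{49}$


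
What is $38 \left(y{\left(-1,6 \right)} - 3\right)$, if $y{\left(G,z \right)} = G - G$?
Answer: $-114$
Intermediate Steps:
$y{\left(G,z \right)} = 0$
$38 \left(y{\left(-1,6 \right)} - 3\right) = 38 \left(0 - 3\right) = 38 \left(-3\right) = -114$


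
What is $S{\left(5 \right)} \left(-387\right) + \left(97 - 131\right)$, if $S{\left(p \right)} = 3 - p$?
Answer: $740$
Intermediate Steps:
$S{\left(5 \right)} \left(-387\right) + \left(97 - 131\right) = \left(3 - 5\right) \left(-387\right) + \left(97 - 131\right) = \left(3 - 5\right) \left(-387\right) - 34 = \left(-2\right) \left(-387\right) - 34 = 774 - 34 = 740$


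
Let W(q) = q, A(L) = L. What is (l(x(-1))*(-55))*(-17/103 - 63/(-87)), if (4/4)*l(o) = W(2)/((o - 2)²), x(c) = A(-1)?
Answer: -183700/26883 ≈ -6.8333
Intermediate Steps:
x(c) = -1
l(o) = 2/(-2 + o)² (l(o) = 2/((o - 2)²) = 2/((-2 + o)²) = 2/(-2 + o)²)
(l(x(-1))*(-55))*(-17/103 - 63/(-87)) = ((2/(-2 - 1)²)*(-55))*(-17/103 - 63/(-87)) = ((2/(-3)²)*(-55))*(-17*1/103 - 63*(-1/87)) = ((2*(⅑))*(-55))*(-17/103 + 21/29) = ((2/9)*(-55))*(1670/2987) = -110/9*1670/2987 = -183700/26883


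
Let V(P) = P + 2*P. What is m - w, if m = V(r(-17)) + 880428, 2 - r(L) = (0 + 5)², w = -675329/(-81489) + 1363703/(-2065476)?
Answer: 16463898415139271/18701508196 ≈ 8.8035e+5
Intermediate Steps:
w = 142638783093/18701508196 (w = -675329*(-1/81489) + 1363703*(-1/2065476) = 675329/81489 - 1363703/2065476 = 142638783093/18701508196 ≈ 7.6271)
r(L) = -23 (r(L) = 2 - (0 + 5)² = 2 - 1*5² = 2 - 1*25 = 2 - 25 = -23)
V(P) = 3*P
m = 880359 (m = 3*(-23) + 880428 = -69 + 880428 = 880359)
m - w = 880359 - 1*142638783093/18701508196 = 880359 - 142638783093/18701508196 = 16463898415139271/18701508196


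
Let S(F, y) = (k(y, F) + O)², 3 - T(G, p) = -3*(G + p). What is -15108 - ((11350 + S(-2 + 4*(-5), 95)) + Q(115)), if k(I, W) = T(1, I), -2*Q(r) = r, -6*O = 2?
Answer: -1995977/18 ≈ -1.1089e+5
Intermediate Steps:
O = -⅓ (O = -⅙*2 = -⅓ ≈ -0.33333)
Q(r) = -r/2
T(G, p) = 3 + 3*G + 3*p (T(G, p) = 3 - (-3)*(G + p) = 3 - (-3*G - 3*p) = 3 + (3*G + 3*p) = 3 + 3*G + 3*p)
k(I, W) = 6 + 3*I (k(I, W) = 3 + 3*1 + 3*I = 3 + 3 + 3*I = 6 + 3*I)
S(F, y) = (17/3 + 3*y)² (S(F, y) = ((6 + 3*y) - ⅓)² = (17/3 + 3*y)²)
-15108 - ((11350 + S(-2 + 4*(-5), 95)) + Q(115)) = -15108 - ((11350 + (17 + 9*95)²/9) - ½*115) = -15108 - ((11350 + (17 + 855)²/9) - 115/2) = -15108 - ((11350 + (⅑)*872²) - 115/2) = -15108 - ((11350 + (⅑)*760384) - 115/2) = -15108 - ((11350 + 760384/9) - 115/2) = -15108 - (862534/9 - 115/2) = -15108 - 1*1724033/18 = -15108 - 1724033/18 = -1995977/18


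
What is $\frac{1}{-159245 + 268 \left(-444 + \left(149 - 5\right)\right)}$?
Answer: $- \frac{1}{239645} \approx -4.1728 \cdot 10^{-6}$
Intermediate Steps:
$\frac{1}{-159245 + 268 \left(-444 + \left(149 - 5\right)\right)} = \frac{1}{-159245 + 268 \left(-444 + 144\right)} = \frac{1}{-159245 + 268 \left(-300\right)} = \frac{1}{-159245 - 80400} = \frac{1}{-239645} = - \frac{1}{239645}$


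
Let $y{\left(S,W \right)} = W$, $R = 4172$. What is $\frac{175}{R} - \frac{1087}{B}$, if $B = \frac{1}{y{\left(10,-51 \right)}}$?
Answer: $\frac{33040477}{596} \approx 55437.0$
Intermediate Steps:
$B = - \frac{1}{51}$ ($B = \frac{1}{-51} = - \frac{1}{51} \approx -0.019608$)
$\frac{175}{R} - \frac{1087}{B} = \frac{175}{4172} - \frac{1087}{- \frac{1}{51}} = 175 \cdot \frac{1}{4172} - -55437 = \frac{25}{596} + 55437 = \frac{33040477}{596}$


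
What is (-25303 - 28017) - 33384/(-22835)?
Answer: -1217528816/22835 ≈ -53319.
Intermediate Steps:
(-25303 - 28017) - 33384/(-22835) = -53320 - 33384*(-1/22835) = -53320 + 33384/22835 = -1217528816/22835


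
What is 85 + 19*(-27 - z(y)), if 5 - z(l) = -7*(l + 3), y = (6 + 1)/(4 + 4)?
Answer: -8307/8 ≈ -1038.4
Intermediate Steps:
y = 7/8 ≈ 0.87500
z(l) = 26 + 7*l (z(l) = 5 - (-7)*(l + 3) = 5 - (-7)*(3 + l) = 5 - (-21 - 7*l) = 5 + (21 + 7*l) = 26 + 7*l)
85 + 19*(-27 - z(y)) = 85 + 19*(-27 - (26 + 7*(7/8))) = 85 + 19*(-27 - (26 + 49/8)) = 85 + 19*(-27 - 1*257/8) = 85 + 19*(-27 - 257/8) = 85 + 19*(-473/8) = 85 - 8987/8 = -8307/8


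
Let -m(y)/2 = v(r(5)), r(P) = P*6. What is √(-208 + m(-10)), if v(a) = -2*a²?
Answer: 8*√53 ≈ 58.241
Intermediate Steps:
r(P) = 6*P
m(y) = 3600 (m(y) = -(-4)*(6*5)² = -(-4)*30² = -(-4)*900 = -2*(-1800) = 3600)
√(-208 + m(-10)) = √(-208 + 3600) = √3392 = 8*√53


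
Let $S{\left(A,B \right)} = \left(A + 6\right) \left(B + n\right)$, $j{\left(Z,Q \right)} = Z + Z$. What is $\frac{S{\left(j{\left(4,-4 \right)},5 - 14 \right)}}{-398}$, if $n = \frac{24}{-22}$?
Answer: $\frac{777}{2189} \approx 0.35496$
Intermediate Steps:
$j{\left(Z,Q \right)} = 2 Z$
$n = - \frac{12}{11}$ ($n = 24 \left(- \frac{1}{22}\right) = - \frac{12}{11} \approx -1.0909$)
$S{\left(A,B \right)} = \left(6 + A\right) \left(- \frac{12}{11} + B\right)$ ($S{\left(A,B \right)} = \left(A + 6\right) \left(B - \frac{12}{11}\right) = \left(6 + A\right) \left(- \frac{12}{11} + B\right)$)
$\frac{S{\left(j{\left(4,-4 \right)},5 - 14 \right)}}{-398} = \frac{- \frac{72}{11} + 6 \left(5 - 14\right) - \frac{12 \cdot 2 \cdot 4}{11} + 2 \cdot 4 \left(5 - 14\right)}{-398} = \left(- \frac{72}{11} + 6 \left(-9\right) - \frac{96}{11} + 8 \left(-9\right)\right) \left(- \frac{1}{398}\right) = \left(- \frac{72}{11} - 54 - \frac{96}{11} - 72\right) \left(- \frac{1}{398}\right) = \left(- \frac{1554}{11}\right) \left(- \frac{1}{398}\right) = \frac{777}{2189}$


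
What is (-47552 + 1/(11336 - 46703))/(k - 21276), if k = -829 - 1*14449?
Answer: 1681771585/1292805318 ≈ 1.3009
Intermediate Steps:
k = -15278 (k = -829 - 14449 = -15278)
(-47552 + 1/(11336 - 46703))/(k - 21276) = (-47552 + 1/(11336 - 46703))/(-15278 - 21276) = (-47552 + 1/(-35367))/(-36554) = (-47552 - 1/35367)*(-1/36554) = -1681771585/35367*(-1/36554) = 1681771585/1292805318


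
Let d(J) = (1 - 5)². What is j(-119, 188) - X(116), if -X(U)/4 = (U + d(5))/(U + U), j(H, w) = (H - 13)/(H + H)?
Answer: 9768/3451 ≈ 2.8305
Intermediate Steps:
j(H, w) = (-13 + H)/(2*H) (j(H, w) = (-13 + H)/((2*H)) = (-13 + H)*(1/(2*H)) = (-13 + H)/(2*H))
d(J) = 16 (d(J) = (-4)² = 16)
X(U) = -2*(16 + U)/U (X(U) = -4*(U + 16)/(U + U) = -4*(16 + U)/(2*U) = -4*(16 + U)*1/(2*U) = -2*(16 + U)/U)
j(-119, 188) - X(116) = (½)*(-13 - 119)/(-119) - (-2 - 32/116) = (½)*(-1/119)*(-132) - (-2 - 32*1/116) = 66/119 - (-2 - 8/29) = 66/119 - 1*(-66/29) = 66/119 + 66/29 = 9768/3451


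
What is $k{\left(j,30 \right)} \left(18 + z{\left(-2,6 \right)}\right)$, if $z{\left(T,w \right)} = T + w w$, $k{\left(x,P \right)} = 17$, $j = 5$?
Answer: $884$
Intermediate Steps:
$z{\left(T,w \right)} = T + w^{2}$
$k{\left(j,30 \right)} \left(18 + z{\left(-2,6 \right)}\right) = 17 \left(18 - \left(2 - 6^{2}\right)\right) = 17 \left(18 + \left(-2 + 36\right)\right) = 17 \left(18 + 34\right) = 17 \cdot 52 = 884$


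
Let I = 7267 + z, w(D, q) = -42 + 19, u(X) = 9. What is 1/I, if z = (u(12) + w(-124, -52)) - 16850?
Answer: -1/9597 ≈ -0.00010420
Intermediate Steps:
w(D, q) = -23
z = -16864 (z = (9 - 23) - 16850 = -14 - 16850 = -16864)
I = -9597 (I = 7267 - 16864 = -9597)
1/I = 1/(-9597) = -1/9597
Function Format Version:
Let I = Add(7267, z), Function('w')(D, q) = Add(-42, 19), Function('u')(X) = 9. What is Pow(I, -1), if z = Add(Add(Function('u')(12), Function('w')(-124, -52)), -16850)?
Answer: Rational(-1, 9597) ≈ -0.00010420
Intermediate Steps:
Function('w')(D, q) = -23
z = -16864 (z = Add(Add(9, -23), -16850) = Add(-14, -16850) = -16864)
I = -9597 (I = Add(7267, -16864) = -9597)
Pow(I, -1) = Pow(-9597, -1) = Rational(-1, 9597)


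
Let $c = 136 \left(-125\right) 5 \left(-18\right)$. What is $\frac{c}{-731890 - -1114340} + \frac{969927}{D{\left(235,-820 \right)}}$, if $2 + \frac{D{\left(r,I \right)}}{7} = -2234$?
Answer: $- \frac{991431489}{17103164} \approx -57.968$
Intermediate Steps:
$D{\left(r,I \right)} = -15652$ ($D{\left(r,I \right)} = -14 + 7 \left(-2234\right) = -14 - 15638 = -15652$)
$c = 1530000$ ($c = \left(-17000\right) \left(-90\right) = 1530000$)
$\frac{c}{-731890 - -1114340} + \frac{969927}{D{\left(235,-820 \right)}} = \frac{1530000}{-731890 - -1114340} + \frac{969927}{-15652} = \frac{1530000}{-731890 + 1114340} + 969927 \left(- \frac{1}{15652}\right) = \frac{1530000}{382450} - \frac{138561}{2236} = 1530000 \cdot \frac{1}{382450} - \frac{138561}{2236} = \frac{30600}{7649} - \frac{138561}{2236} = - \frac{991431489}{17103164}$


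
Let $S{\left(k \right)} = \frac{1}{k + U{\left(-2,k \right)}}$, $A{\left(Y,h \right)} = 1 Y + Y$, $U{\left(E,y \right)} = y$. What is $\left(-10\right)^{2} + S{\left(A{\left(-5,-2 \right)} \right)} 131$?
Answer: $\frac{1869}{20} \approx 93.45$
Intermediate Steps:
$A{\left(Y,h \right)} = 2 Y$ ($A{\left(Y,h \right)} = Y + Y = 2 Y$)
$S{\left(k \right)} = \frac{1}{2 k}$ ($S{\left(k \right)} = \frac{1}{k + k} = \frac{1}{2 k}$)
$\left(-10\right)^{2} + S{\left(A{\left(-5,-2 \right)} \right)} 131 = \left(-10\right)^{2} + \frac{1}{2 \cdot 2 \left(-5\right)} 131 = 100 + \frac{1}{2 \left(-10\right)} 131 = 100 + \frac{1}{2} \left(- \frac{1}{10}\right) 131 = 100 - \frac{131}{20} = \frac{1869}{20}$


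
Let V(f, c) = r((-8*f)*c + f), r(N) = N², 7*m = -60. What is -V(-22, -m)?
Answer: -108284836/49 ≈ -2.2099e+6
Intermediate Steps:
m = -60/7 (m = (⅐)*(-60) = -60/7 ≈ -8.5714)
V(f, c) = (f - 8*c*f)² (V(f, c) = ((-8*f)*c + f)² = (-8*c*f + f)² = (f - 8*c*f)²)
-V(-22, -m) = -(-22)²*(-1 + 8*(-1*(-60/7)))² = -484*(-1 + 8*(60/7))² = -484*(-1 + 480/7)² = -484*(473/7)² = -484*223729/49 = -1*108284836/49 = -108284836/49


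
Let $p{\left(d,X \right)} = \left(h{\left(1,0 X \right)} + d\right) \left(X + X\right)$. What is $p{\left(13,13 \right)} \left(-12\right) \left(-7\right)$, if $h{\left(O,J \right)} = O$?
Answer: $30576$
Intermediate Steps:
$p{\left(d,X \right)} = 2 X \left(1 + d\right)$ ($p{\left(d,X \right)} = \left(1 + d\right) \left(X + X\right) = \left(1 + d\right) 2 X = 2 X \left(1 + d\right)$)
$p{\left(13,13 \right)} \left(-12\right) \left(-7\right) = 2 \cdot 13 \left(1 + 13\right) \left(-12\right) \left(-7\right) = 2 \cdot 13 \cdot 14 \left(-12\right) \left(-7\right) = 364 \left(-12\right) \left(-7\right) = \left(-4368\right) \left(-7\right) = 30576$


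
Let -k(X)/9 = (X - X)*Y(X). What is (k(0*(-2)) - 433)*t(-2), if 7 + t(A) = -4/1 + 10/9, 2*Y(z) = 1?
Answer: 38537/9 ≈ 4281.9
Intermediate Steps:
Y(z) = ½ (Y(z) = (½)*1 = ½)
t(A) = -89/9 (t(A) = -7 + (-4/1 + 10/9) = -7 + (-4*1 + 10*(⅑)) = -7 + (-4 + 10/9) = -7 - 26/9 = -89/9)
k(X) = 0 (k(X) = -9*(X - X)/2 = -0/2 = -9*0 = 0)
(k(0*(-2)) - 433)*t(-2) = (0 - 433)*(-89/9) = -433*(-89/9) = 38537/9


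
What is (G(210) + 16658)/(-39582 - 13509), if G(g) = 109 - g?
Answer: -5519/17697 ≈ -0.31186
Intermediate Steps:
(G(210) + 16658)/(-39582 - 13509) = ((109 - 1*210) + 16658)/(-39582 - 13509) = ((109 - 210) + 16658)/(-53091) = (-101 + 16658)*(-1/53091) = 16557*(-1/53091) = -5519/17697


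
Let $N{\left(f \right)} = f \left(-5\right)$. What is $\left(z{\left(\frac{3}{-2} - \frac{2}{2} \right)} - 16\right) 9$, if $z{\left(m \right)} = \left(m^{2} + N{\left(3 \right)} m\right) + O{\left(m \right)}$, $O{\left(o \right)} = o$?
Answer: $\frac{909}{4} \approx 227.25$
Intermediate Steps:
$N{\left(f \right)} = - 5 f$
$z{\left(m \right)} = m^{2} - 14 m$ ($z{\left(m \right)} = \left(m^{2} + \left(-5\right) 3 m\right) + m = \left(m^{2} - 15 m\right) + m = m^{2} - 14 m$)
$\left(z{\left(\frac{3}{-2} - \frac{2}{2} \right)} - 16\right) 9 = \left(\left(\frac{3}{-2} - \frac{2}{2}\right) \left(-14 + \left(\frac{3}{-2} - \frac{2}{2}\right)\right) - 16\right) 9 = \left(\left(3 \left(- \frac{1}{2}\right) - 1\right) \left(-14 + \left(3 \left(- \frac{1}{2}\right) - 1\right)\right) - 16\right) 9 = \left(\left(- \frac{3}{2} - 1\right) \left(-14 - \frac{5}{2}\right) - 16\right) 9 = \left(- \frac{5 \left(-14 - \frac{5}{2}\right)}{2} - 16\right) 9 = \left(\left(- \frac{5}{2}\right) \left(- \frac{33}{2}\right) - 16\right) 9 = \left(\frac{165}{4} - 16\right) 9 = \frac{101}{4} \cdot 9 = \frac{909}{4}$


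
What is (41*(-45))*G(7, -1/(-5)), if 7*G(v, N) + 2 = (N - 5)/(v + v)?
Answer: 30258/49 ≈ 617.51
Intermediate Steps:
G(v, N) = -2/7 + (-5 + N)/(14*v) (G(v, N) = -2/7 + ((N - 5)/(v + v))/7 = -2/7 + ((-5 + N)/((2*v)))/7 = -2/7 + ((-5 + N)*(1/(2*v)))/7 = -2/7 + ((-5 + N)/(2*v))/7 = -2/7 + (-5 + N)/(14*v))
(41*(-45))*G(7, -1/(-5)) = (41*(-45))*((1/14)*(-5 - 1/(-5) - 4*7)/7) = -1845*(-5 - 1*(-⅕) - 28)/(14*7) = -1845*(-5 + ⅕ - 28)/(14*7) = -1845*(-164)/(14*7*5) = -1845*(-82/245) = 30258/49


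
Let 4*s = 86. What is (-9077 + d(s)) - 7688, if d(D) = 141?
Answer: -16624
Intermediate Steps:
s = 43/2 (s = (¼)*86 = 43/2 ≈ 21.500)
(-9077 + d(s)) - 7688 = (-9077 + 141) - 7688 = -8936 - 7688 = -16624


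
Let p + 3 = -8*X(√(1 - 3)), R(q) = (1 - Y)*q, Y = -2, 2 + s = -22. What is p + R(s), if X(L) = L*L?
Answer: -59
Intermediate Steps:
s = -24 (s = -2 - 22 = -24)
X(L) = L²
R(q) = 3*q (R(q) = (1 - 1*(-2))*q = (1 + 2)*q = 3*q)
p = 13 (p = -3 - 8*(√(1 - 3))² = -3 - 8*(√(-2))² = -3 - 8*(I*√2)² = -3 - 8*(-2) = -3 + 16 = 13)
p + R(s) = 13 + 3*(-24) = 13 - 72 = -59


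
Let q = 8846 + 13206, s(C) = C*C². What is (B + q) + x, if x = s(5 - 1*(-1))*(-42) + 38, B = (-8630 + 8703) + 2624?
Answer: 15715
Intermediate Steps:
B = 2697 (B = 73 + 2624 = 2697)
s(C) = C³
q = 22052
x = -9034 (x = (5 - 1*(-1))³*(-42) + 38 = (5 + 1)³*(-42) + 38 = 6³*(-42) + 38 = 216*(-42) + 38 = -9072 + 38 = -9034)
(B + q) + x = (2697 + 22052) - 9034 = 24749 - 9034 = 15715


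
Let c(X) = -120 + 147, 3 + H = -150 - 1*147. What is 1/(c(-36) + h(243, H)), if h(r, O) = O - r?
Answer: -1/516 ≈ -0.0019380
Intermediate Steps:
H = -300 (H = -3 + (-150 - 1*147) = -3 + (-150 - 147) = -3 - 297 = -300)
c(X) = 27
1/(c(-36) + h(243, H)) = 1/(27 + (-300 - 1*243)) = 1/(27 + (-300 - 243)) = 1/(27 - 543) = 1/(-516) = -1/516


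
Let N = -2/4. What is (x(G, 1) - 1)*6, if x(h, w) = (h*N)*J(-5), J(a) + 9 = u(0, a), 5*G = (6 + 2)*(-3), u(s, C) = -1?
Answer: -150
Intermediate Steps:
N = -½ (N = -2*¼ = -½ ≈ -0.50000)
G = -24/5 (G = ((6 + 2)*(-3))/5 = (8*(-3))/5 = (⅕)*(-24) = -24/5 ≈ -4.8000)
J(a) = -10 (J(a) = -9 - 1 = -10)
x(h, w) = 5*h (x(h, w) = (h*(-½))*(-10) = -h/2*(-10) = 5*h)
(x(G, 1) - 1)*6 = (5*(-24/5) - 1)*6 = (-24 - 1)*6 = -25*6 = -150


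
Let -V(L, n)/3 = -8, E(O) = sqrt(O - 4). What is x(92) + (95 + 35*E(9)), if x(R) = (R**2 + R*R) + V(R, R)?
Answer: 17047 + 35*sqrt(5) ≈ 17125.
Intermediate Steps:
E(O) = sqrt(-4 + O)
V(L, n) = 24 (V(L, n) = -3*(-8) = 24)
x(R) = 24 + 2*R**2 (x(R) = (R**2 + R*R) + 24 = (R**2 + R**2) + 24 = 2*R**2 + 24 = 24 + 2*R**2)
x(92) + (95 + 35*E(9)) = (24 + 2*92**2) + (95 + 35*sqrt(-4 + 9)) = (24 + 2*8464) + (95 + 35*sqrt(5)) = (24 + 16928) + (95 + 35*sqrt(5)) = 16952 + (95 + 35*sqrt(5)) = 17047 + 35*sqrt(5)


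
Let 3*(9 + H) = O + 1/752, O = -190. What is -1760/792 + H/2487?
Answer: -12631343/5610672 ≈ -2.2513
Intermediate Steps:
H = -163183/2256 (H = -9 + (-190 + 1/752)/3 = -9 + (⅓)*(-142879/752) = -9 - 142879/2256 = -163183/2256 ≈ -72.333)
-1760/792 + H/2487 = -1760/792 - 163183/2256/2487 = -1760*1/792 - 163183/2256*1/2487 = -20/9 - 163183/5610672 = -12631343/5610672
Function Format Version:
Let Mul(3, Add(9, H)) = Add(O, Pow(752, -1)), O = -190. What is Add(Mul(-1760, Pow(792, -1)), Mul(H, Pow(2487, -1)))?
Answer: Rational(-12631343, 5610672) ≈ -2.2513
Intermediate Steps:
H = Rational(-163183, 2256) (H = Add(-9, Mul(Rational(1, 3), Add(-190, Pow(752, -1)))) = Add(-9, Mul(Rational(1, 3), Add(-190, Rational(1, 752)))) = Add(-9, Mul(Rational(1, 3), Rational(-142879, 752))) = Add(-9, Rational(-142879, 2256)) = Rational(-163183, 2256) ≈ -72.333)
Add(Mul(-1760, Pow(792, -1)), Mul(H, Pow(2487, -1))) = Add(Mul(-1760, Pow(792, -1)), Mul(Rational(-163183, 2256), Pow(2487, -1))) = Add(Mul(-1760, Rational(1, 792)), Mul(Rational(-163183, 2256), Rational(1, 2487))) = Add(Rational(-20, 9), Rational(-163183, 5610672)) = Rational(-12631343, 5610672)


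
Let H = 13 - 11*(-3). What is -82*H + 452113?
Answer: 448341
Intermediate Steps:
H = 46 (H = 13 + 33 = 46)
-82*H + 452113 = -82*46 + 452113 = -3772 + 452113 = 448341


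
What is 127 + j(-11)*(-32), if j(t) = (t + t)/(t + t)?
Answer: 95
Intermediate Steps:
j(t) = 1 (j(t) = (2*t)/((2*t)) = (2*t)*(1/(2*t)) = 1)
127 + j(-11)*(-32) = 127 + 1*(-32) = 127 - 32 = 95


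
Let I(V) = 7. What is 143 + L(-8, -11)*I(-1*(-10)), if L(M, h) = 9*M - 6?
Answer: -403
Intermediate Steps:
L(M, h) = -6 + 9*M
143 + L(-8, -11)*I(-1*(-10)) = 143 + (-6 + 9*(-8))*7 = 143 + (-6 - 72)*7 = 143 - 78*7 = 143 - 546 = -403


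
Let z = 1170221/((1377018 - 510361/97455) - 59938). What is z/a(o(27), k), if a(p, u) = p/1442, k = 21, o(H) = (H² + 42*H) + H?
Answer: 783101361211/1155199689351 ≈ 0.67789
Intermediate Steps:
o(H) = H² + 43*H
a(p, u) = p/1442 (a(p, u) = p*(1/1442) = p/1442)
z = 114043887555/128355521039 (z = 1170221/((1377018 - 510361*1/97455) - 59938) = 1170221/((1377018 - 510361/97455) - 59938) = 1170221/(134196778829/97455 - 59938) = 1170221/(128355521039/97455) = 1170221*(97455/128355521039) = 114043887555/128355521039 ≈ 0.88850)
z/a(o(27), k) = 114043887555/(128355521039*(((27*(43 + 27))/1442))) = 114043887555/(128355521039*(((27*70)/1442))) = 114043887555/(128355521039*(((1/1442)*1890))) = 114043887555/(128355521039*(135/103)) = (114043887555/128355521039)*(103/135) = 783101361211/1155199689351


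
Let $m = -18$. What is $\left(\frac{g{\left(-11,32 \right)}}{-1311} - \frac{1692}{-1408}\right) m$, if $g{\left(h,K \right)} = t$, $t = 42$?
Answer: $- \frac{1619307}{76912} \approx -21.054$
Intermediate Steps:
$g{\left(h,K \right)} = 42$
$\left(\frac{g{\left(-11,32 \right)}}{-1311} - \frac{1692}{-1408}\right) m = \left(\frac{42}{-1311} - \frac{1692}{-1408}\right) \left(-18\right) = \left(42 \left(- \frac{1}{1311}\right) - - \frac{423}{352}\right) \left(-18\right) = \left(- \frac{14}{437} + \frac{423}{352}\right) \left(-18\right) = \frac{179923}{153824} \left(-18\right) = - \frac{1619307}{76912}$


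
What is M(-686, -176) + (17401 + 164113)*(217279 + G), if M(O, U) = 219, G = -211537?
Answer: 1042253607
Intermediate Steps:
M(-686, -176) + (17401 + 164113)*(217279 + G) = 219 + (17401 + 164113)*(217279 - 211537) = 219 + 181514*5742 = 219 + 1042253388 = 1042253607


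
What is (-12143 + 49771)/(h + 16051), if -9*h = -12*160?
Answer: 112884/48793 ≈ 2.3135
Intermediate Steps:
h = 640/3 (h = -(-4)*160/3 = -⅑*(-1920) = 640/3 ≈ 213.33)
(-12143 + 49771)/(h + 16051) = (-12143 + 49771)/(640/3 + 16051) = 37628/(48793/3) = 37628*(3/48793) = 112884/48793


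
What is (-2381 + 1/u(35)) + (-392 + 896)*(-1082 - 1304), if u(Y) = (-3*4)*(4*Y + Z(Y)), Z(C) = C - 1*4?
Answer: -2472506101/2052 ≈ -1.2049e+6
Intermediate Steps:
Z(C) = -4 + C (Z(C) = C - 4 = -4 + C)
u(Y) = 48 - 60*Y (u(Y) = (-3*4)*(4*Y + (-4 + Y)) = -12*(-4 + 5*Y) = 48 - 60*Y)
(-2381 + 1/u(35)) + (-392 + 896)*(-1082 - 1304) = (-2381 + 1/(48 - 60*35)) + (-392 + 896)*(-1082 - 1304) = (-2381 + 1/(48 - 2100)) + 504*(-2386) = (-2381 + 1/(-2052)) - 1202544 = (-2381 - 1/2052) - 1202544 = -4885813/2052 - 1202544 = -2472506101/2052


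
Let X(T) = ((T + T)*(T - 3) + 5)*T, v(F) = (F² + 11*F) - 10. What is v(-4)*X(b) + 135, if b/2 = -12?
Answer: 1186647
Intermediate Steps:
b = -24 (b = 2*(-12) = -24)
v(F) = -10 + F² + 11*F
X(T) = T*(5 + 2*T*(-3 + T)) (X(T) = ((2*T)*(-3 + T) + 5)*T = (2*T*(-3 + T) + 5)*T = (5 + 2*T*(-3 + T))*T = T*(5 + 2*T*(-3 + T)))
v(-4)*X(b) + 135 = (-10 + (-4)² + 11*(-4))*(-24*(5 - 6*(-24) + 2*(-24)²)) + 135 = (-10 + 16 - 44)*(-24*(5 + 144 + 2*576)) + 135 = -(-912)*(5 + 144 + 1152) + 135 = -(-912)*1301 + 135 = -38*(-31224) + 135 = 1186512 + 135 = 1186647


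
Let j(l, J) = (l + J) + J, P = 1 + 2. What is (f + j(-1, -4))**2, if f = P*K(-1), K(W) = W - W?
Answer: 81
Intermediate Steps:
P = 3
j(l, J) = l + 2*J (j(l, J) = (J + l) + J = l + 2*J)
K(W) = 0
f = 0 (f = 3*0 = 0)
(f + j(-1, -4))**2 = (0 + (-1 + 2*(-4)))**2 = (0 + (-1 - 8))**2 = (0 - 9)**2 = (-9)**2 = 81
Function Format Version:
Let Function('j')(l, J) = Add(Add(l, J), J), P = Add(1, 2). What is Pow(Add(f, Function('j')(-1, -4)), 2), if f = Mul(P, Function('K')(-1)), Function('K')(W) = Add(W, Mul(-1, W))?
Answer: 81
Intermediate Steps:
P = 3
Function('j')(l, J) = Add(l, Mul(2, J)) (Function('j')(l, J) = Add(Add(J, l), J) = Add(l, Mul(2, J)))
Function('K')(W) = 0
f = 0 (f = Mul(3, 0) = 0)
Pow(Add(f, Function('j')(-1, -4)), 2) = Pow(Add(0, Add(-1, Mul(2, -4))), 2) = Pow(Add(0, Add(-1, -8)), 2) = Pow(Add(0, -9), 2) = Pow(-9, 2) = 81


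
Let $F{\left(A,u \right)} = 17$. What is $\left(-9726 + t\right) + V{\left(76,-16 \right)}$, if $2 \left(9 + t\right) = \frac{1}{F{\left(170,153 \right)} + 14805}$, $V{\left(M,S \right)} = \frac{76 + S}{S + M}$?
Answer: $- \frac{288554695}{29644} \approx -9734.0$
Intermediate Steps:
$V{\left(M,S \right)} = \frac{76 + S}{M + S}$
$t = - \frac{266795}{29644}$ ($t = -9 + \frac{1}{2 \left(17 + 14805\right)} = -9 + \frac{1}{2 \cdot 14822} = -9 + \frac{1}{2} \cdot \frac{1}{14822} = -9 + \frac{1}{29644} = - \frac{266795}{29644} \approx -9.0$)
$\left(-9726 + t\right) + V{\left(76,-16 \right)} = \left(-9726 - \frac{266795}{29644}\right) + \frac{76 - 16}{76 - 16} = - \frac{288584339}{29644} + \frac{1}{60} \cdot 60 = - \frac{288584339}{29644} + 1 = - \frac{288554695}{29644}$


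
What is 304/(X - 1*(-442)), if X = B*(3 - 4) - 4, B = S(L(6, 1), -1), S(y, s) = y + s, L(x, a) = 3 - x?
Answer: 152/221 ≈ 0.68778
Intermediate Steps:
S(y, s) = s + y
B = -4 (B = -1 + (3 - 1*6) = -1 + (3 - 6) = -1 - 3 = -4)
X = 0 (X = -4*(3 - 4) - 4 = -4*(-1) - 4 = 4 - 4 = 0)
304/(X - 1*(-442)) = 304/(0 - 1*(-442)) = 304/(0 + 442) = 304/442 = 304*(1/442) = 152/221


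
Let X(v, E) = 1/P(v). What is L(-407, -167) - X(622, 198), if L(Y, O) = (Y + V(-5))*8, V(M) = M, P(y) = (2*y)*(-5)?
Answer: -20501119/6220 ≈ -3296.0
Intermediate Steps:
P(y) = -10*y
X(v, E) = -1/(10*v) (X(v, E) = 1/(-10*v) = -1/(10*v))
L(Y, O) = -40 + 8*Y (L(Y, O) = (Y - 5)*8 = (-5 + Y)*8 = -40 + 8*Y)
L(-407, -167) - X(622, 198) = (-40 + 8*(-407)) - (-1)/(10*622) = (-40 - 3256) - (-1)/(10*622) = -3296 - 1*(-1/6220) = -3296 + 1/6220 = -20501119/6220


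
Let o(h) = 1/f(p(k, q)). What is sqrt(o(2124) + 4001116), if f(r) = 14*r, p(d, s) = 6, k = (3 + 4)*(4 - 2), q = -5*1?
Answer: sqrt(7057968645)/42 ≈ 2000.3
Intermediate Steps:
q = -5
k = 14 (k = 7*2 = 14)
o(h) = 1/84 (o(h) = 1/(14*6) = 1/84)
sqrt(o(2124) + 4001116) = sqrt(1/84 + 4001116) = sqrt(336093745/84) = sqrt(7057968645)/42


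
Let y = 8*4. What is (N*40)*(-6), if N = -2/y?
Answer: 15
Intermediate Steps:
y = 32
N = -1/16 (N = -2/32 = -2*1/32 = -1/16 ≈ -0.062500)
(N*40)*(-6) = -1/16*40*(-6) = -5/2*(-6) = 15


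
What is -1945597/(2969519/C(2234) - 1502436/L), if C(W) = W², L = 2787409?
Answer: -27065741114971928788/778972504655 ≈ -3.4745e+7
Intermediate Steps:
-1945597/(2969519/C(2234) - 1502436/L) = -1945597/(2969519/(2234²) - 1502436/2787409) = -1945597/(2969519/4990756 - 1502436*1/2787409) = -1945597/(2969519*(1/4990756) - 1502436/2787409) = -1945597/(2969519/4990756 - 1502436/2787409) = -1945597/778972504655/13911278191204 = -1945597*13911278191204/778972504655 = -27065741114971928788/778972504655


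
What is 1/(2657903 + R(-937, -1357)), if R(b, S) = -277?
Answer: 1/2657626 ≈ 3.7628e-7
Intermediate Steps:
1/(2657903 + R(-937, -1357)) = 1/(2657903 - 277) = 1/2657626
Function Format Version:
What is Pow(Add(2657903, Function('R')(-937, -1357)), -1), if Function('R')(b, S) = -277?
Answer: Rational(1, 2657626) ≈ 3.7628e-7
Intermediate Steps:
Pow(Add(2657903, Function('R')(-937, -1357)), -1) = Pow(Add(2657903, -277), -1) = Pow(2657626, -1) = Rational(1, 2657626)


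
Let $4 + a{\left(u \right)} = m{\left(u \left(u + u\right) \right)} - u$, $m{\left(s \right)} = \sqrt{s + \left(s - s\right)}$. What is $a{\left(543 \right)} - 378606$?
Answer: $-379153 + 543 \sqrt{2} \approx -3.7839 \cdot 10^{5}$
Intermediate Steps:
$m{\left(s \right)} = \sqrt{s}$ ($m{\left(s \right)} = \sqrt{s + 0} = \sqrt{s}$)
$a{\left(u \right)} = -4 - u + \sqrt{2} \sqrt{u^{2}}$ ($a{\left(u \right)} = -4 - \left(u - \sqrt{u \left(u + u\right)}\right) = -4 - \left(u - \sqrt{2 u^{2}}\right) = -4 - \left(u - \sqrt{2} \sqrt{u^{2}}\right) = -4 - u + \sqrt{2} \sqrt{u^{2}}$)
$a{\left(543 \right)} - 378606 = \left(-4 - 543 + \sqrt{2} \sqrt{543^{2}}\right) - 378606 = \left(-4 - 543 + \sqrt{2} \sqrt{294849}\right) - 378606 = \left(-4 - 543 + \sqrt{2} \cdot 543\right) - 378606 = \left(-4 - 543 + 543 \sqrt{2}\right) - 378606 = \left(-547 + 543 \sqrt{2}\right) - 378606 = -379153 + 543 \sqrt{2}$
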